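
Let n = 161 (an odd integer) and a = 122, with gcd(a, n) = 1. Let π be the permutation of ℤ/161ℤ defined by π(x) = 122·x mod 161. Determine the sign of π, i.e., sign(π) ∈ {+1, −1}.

Start at x=129: 129 → 121 → 111 → 18 → 103 → 8 → 10 → … (one orbit).
Cycle type of π: 66×2 + 22 + 6 + 1; total 5 cycles.
Σ(ℓ_i−1) = 161−5 = 156; sign = (−1)^156 = +1.
The Jacobi symbol (122|161) = +1 (Zolotarev) agrees.

+1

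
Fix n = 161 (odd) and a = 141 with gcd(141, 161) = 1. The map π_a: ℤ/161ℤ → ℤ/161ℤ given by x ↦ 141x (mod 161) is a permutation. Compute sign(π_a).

Trace 50: π^k(50) = [50, 127, 36, 85, 71, 29, 64] for k=0..6.
Cycle lengths of π_141 on ℤ/161ℤ: [11, 11, 11, 11, 11, 11, 11, 11, 11, 11, 11, 11, 11, 11, 1, 1, 1, 1, 1, 1, 1]; 21 cycles in total.
161 − 21 = 140 transpositions; sign(π) = (−1)^140 = +1.
The Jacobi symbol (141|161) = +1 (Zolotarev) agrees.

+1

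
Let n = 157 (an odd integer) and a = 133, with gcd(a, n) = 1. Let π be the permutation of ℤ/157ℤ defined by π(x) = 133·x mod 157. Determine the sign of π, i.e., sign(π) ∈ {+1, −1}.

-1

Trace 19: π^k(19) = [19, 15, 111, 5, 37, 54, 117] for k=0..6.
Cycle lengths of π_133 on ℤ/157ℤ: [156, 1]; 2 cycles in total.
2 cycles on 157: each ℓ→(−1)^(ℓ−1), product (−1)^155 = -1.
The Jacobi symbol (133|157) = -1 (Zolotarev) agrees.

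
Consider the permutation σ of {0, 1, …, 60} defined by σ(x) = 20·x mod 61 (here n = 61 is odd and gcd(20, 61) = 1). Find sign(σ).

Trace 1: π^k(1) = [1, 20, 34, 9, 58] for k=0..4.
The orbit structure of x ↦ 20x mod 61: 13 orbits of sizes [5, 5, 5, 5, 5, 5, 5, 5, 5, 5, 5, 5, 1].
With 13 cycles on 61 points, sign = (−1)^{61−13} = +1.
The Jacobi symbol (20|61) = +1 (Zolotarev) agrees.

+1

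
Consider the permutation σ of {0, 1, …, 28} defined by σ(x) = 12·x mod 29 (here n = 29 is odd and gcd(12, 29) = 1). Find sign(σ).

-1

Trace 17: π^k(17) = [17, 1, 12, 28] for k=0..3.
8 cycles of lengths [4, 4, 4, 4, 4, 4, 4, 1].
sign(π) = (−1)^{n − #cycles} = (−1)^{29−8} = (−1)^21 = -1.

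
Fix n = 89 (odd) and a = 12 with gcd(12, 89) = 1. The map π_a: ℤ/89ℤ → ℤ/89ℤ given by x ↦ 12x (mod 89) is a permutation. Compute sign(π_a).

-1

Trace 88: π^k(88) = [88, 77, 34, 52, 1, 12, 55] for k=0..6.
π_12 has 12 disjoint cycles with lengths [8, 8, 8, 8, 8, 8, 8, 8, 8, 8, 8, 1] on {0,…,88}.
sign(π) = (−1)^{n − #cycles} = (−1)^{89−12} = (−1)^77 = -1.
Zolotarev: (12|89) = -1, matching the cycle-count sign.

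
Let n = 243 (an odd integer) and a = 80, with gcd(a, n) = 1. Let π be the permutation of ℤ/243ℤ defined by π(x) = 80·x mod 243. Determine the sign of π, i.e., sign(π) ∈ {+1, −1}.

Start at x=161: 161 → 1 → 80 → 82 → 242 → 163 → 161 (one orbit).
Decompose π into cycles: lengths [6, 6, 6, 6, 6, 6, 6, 6, 6, 6, 6, 6, 6, 6, 6, 6, 6, 6, 6, 6, 6, 6, 6, 6, 6, 6, 6, 2, 2, 2, 2, 2, 2, 2, 2, 2, 2, 2, 2, 2, 2, 2, 2, 2, 2, 2, 2, 2, 2, 2, 2, 2, 2, 2, 2, 2, 2, 2, 2, 2, 2, 2, 2, 2, 2, 2, 2, 1] (68 cycles, including the fixed point 0).
With 68 cycles on 243 points, sign = (−1)^{243−68} = -1.
Check: (80/243) = -1 by Zolotarev.

-1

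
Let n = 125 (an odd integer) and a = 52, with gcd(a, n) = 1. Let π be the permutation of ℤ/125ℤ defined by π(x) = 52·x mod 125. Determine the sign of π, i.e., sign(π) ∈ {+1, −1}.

-1

Start at x=57: 57 → 89 → 3 → 31 → 112 → 74 → 98 → … (one orbit).
4 cycles of lengths [100, 20, 4, 1].
Σ(ℓ_i−1) = 125−4 = 121; sign = (−1)^121 = -1.
Zolotarev: (52|125) = -1, matching the cycle-count sign.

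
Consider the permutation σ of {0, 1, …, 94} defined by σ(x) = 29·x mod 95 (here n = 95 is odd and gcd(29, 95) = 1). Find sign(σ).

-1

Orbit of 84 under x↦29x: [84, 61, 59, 1, 29, 81, 69]… (length divides ord_95(29)).
π_29 has 8 disjoint cycles with lengths [18, 18, 18, 18, 18, 2, 2, 1] on {0,…,94}.
With 8 cycles on 95 points, sign = (−1)^{95−8} = -1.
Check: (29/95) = -1 by Zolotarev.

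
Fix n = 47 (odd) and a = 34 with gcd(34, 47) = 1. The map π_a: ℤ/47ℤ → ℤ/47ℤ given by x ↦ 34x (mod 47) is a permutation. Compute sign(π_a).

Trace 17: π^k(17) = [17, 14, 6, 16, 27, 25, 4] for k=0..6.
π_34 has 3 disjoint cycles with lengths [23, 23, 1] on {0,…,46}.
3 cycles on 47: each ℓ→(−1)^(ℓ−1), product (−1)^44 = +1.
Check: (34/47) = +1 by Zolotarev.

+1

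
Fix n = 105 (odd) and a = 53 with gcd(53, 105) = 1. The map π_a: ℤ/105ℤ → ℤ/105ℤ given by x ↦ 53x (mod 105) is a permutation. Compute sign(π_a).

+1

Orbit of 32 under x↦53x: [32, 16, 8, 4, 2, 1, 53]… (length divides ord_105(53)).
The orbit structure of x ↦ 53x mod 105: 15 orbits of sizes [12, 12, 12, 12, 12, 12, 6, 6, 4, 4, 4, 3, 3, 2, 1].
Σ(ℓ_i−1) = 105−15 = 90; sign = (−1)^90 = +1.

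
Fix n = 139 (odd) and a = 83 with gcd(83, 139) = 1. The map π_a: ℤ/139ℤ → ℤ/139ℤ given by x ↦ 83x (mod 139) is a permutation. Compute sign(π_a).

Orbit of 67 under x↦83x: [67, 1, 83, 78, 80, 107, 124]… (length divides ord_139(83)).
3 cycles of lengths [69, 69, 1].
139 − 3 = 136 transpositions; sign(π) = (−1)^136 = +1.
(83|139)_J = +1 (Zolotarev's lemma cross-check).

+1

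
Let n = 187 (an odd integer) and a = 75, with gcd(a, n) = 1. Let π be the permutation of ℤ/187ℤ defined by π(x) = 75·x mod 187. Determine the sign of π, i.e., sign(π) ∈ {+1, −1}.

-1

Trace 125: π^k(125) = [125, 25, 5, 1, 75, 15, 3] for k=0..6.
Cycle type of π: 80×2 + 16 + 5×2 + 1; total 6 cycles.
Σ(ℓ_i−1) = 187−6 = 181; sign = (−1)^181 = -1.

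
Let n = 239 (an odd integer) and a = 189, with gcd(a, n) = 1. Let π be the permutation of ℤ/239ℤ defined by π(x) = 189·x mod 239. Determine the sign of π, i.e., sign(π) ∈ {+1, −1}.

-1

Start at x=217: 217 → 144 → 209 → 66 → 46 → 90 → 41 → … (one orbit).
Decompose π into cycles: lengths [238, 1] (2 cycles, including the fixed point 0).
Σ(ℓ_i−1) = 239−2 = 237; sign = (−1)^237 = -1.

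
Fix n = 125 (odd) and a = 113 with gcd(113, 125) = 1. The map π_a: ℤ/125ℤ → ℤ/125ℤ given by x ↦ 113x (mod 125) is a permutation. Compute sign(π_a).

Trace 48: π^k(48) = [48, 49, 37, 56, 78, 64, 107] for k=0..6.
Cycle type of π: 100 + 20 + 4 + 1; total 4 cycles.
Σ(ℓ_i−1) = 125−4 = 121; sign = (−1)^121 = -1.
The Jacobi symbol (113|125) = -1 (Zolotarev) agrees.

-1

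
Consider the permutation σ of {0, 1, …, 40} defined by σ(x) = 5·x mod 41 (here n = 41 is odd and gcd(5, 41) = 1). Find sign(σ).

+1

Trace 18: π^k(18) = [18, 8, 40, 36, 16, 39, 31] for k=0..6.
The orbit structure of x ↦ 5x mod 41: 3 orbits of sizes [20, 20, 1].
n − c = 41 − 3 = 38; sign = (−1)^38 = +1.
Check: (5/41) = +1 by Zolotarev.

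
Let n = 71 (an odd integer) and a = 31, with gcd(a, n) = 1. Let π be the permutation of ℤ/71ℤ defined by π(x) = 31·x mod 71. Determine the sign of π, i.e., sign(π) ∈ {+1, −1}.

-1

Start at x=18: 18 → 61 → 45 → 46 → 6 → 44 → 15 → … (one orbit).
Cycle type of π: 70 + 1; total 2 cycles.
Σ(ℓ_i−1) = 71−2 = 69; sign = (−1)^69 = -1.
The Jacobi symbol (31|71) = -1 (Zolotarev) agrees.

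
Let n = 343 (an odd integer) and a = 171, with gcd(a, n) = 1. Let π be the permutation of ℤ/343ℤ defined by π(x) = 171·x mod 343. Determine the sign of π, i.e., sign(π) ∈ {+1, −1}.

Trace 139: π^k(139) = [139, 102, 292, 197, 73, 135, 104] for k=0..6.
Decompose π into cycles: lengths [294, 42, 6, 1] (4 cycles, including the fixed point 0).
343 − 4 = 339 transpositions; sign(π) = (−1)^339 = -1.

-1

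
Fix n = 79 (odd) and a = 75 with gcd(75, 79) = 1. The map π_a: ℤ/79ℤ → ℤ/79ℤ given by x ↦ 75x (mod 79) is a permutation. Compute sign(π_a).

Trace 38: π^k(38) = [38, 6, 55, 17, 11, 35, 18] for k=0..6.
Cycle lengths of π_75 on ℤ/79ℤ: [78, 1]; 2 cycles in total.
Σ(ℓ_i−1) = 79−2 = 77; sign = (−1)^77 = -1.

-1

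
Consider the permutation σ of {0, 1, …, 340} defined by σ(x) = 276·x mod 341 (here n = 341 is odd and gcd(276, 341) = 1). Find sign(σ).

Orbit of 133 under x↦276x: [133, 221, 298, 67, 78, 45, 144]… (length divides ord_341(276)).
Cycle type of π: 15×22 + 1×11; total 33 cycles.
33 cycles on 341: each ℓ→(−1)^(ℓ−1), product (−1)^308 = +1.
Zolotarev: (276|341) = +1, matching the cycle-count sign.

+1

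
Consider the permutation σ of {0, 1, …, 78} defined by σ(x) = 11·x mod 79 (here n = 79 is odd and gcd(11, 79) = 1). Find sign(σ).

+1

Trace 64: π^k(64) = [64, 72, 2, 22, 5, 55, 52] for k=0..6.
π_11 has 3 disjoint cycles with lengths [39, 39, 1] on {0,…,78}.
Σ(ℓ_i−1) = 79−3 = 76; sign = (−1)^76 = +1.
Check: (11/79) = +1 by Zolotarev.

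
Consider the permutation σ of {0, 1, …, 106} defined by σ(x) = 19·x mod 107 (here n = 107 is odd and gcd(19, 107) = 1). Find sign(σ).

Start at x=35: 35 → 23 → 9 → 64 → 39 → 99 → 62 → … (one orbit).
π_19 has 3 disjoint cycles with lengths [53, 53, 1] on {0,…,106}.
sign(π) = (−1)^{n − #cycles} = (−1)^{107−3} = (−1)^104 = +1.
(19|107)_J = +1 (Zolotarev's lemma cross-check).

+1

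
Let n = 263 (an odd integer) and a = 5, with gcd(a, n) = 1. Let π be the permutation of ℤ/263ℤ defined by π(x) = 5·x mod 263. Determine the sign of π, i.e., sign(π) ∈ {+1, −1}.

-1

Orbit of 220 under x↦5x: [220, 48, 240, 148, 214, 18, 90]… (length divides ord_263(5)).
The orbit structure of x ↦ 5x mod 263: 2 orbits of sizes [262, 1].
n − c = 263 − 2 = 261; sign = (−1)^261 = -1.
Zolotarev: (5|263) = -1, matching the cycle-count sign.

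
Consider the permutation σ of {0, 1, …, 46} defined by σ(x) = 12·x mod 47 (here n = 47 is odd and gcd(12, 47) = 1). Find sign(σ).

+1

Start at x=3: 3 → 36 → 9 → 14 → 27 → 42 → 34 → … (one orbit).
π_12 has 3 disjoint cycles with lengths [23, 23, 1] on {0,…,46}.
Σ(ℓ_i−1) = 47−3 = 44; sign = (−1)^44 = +1.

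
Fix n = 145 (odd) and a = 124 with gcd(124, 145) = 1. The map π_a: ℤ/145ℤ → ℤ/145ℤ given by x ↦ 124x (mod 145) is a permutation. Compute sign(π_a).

-1

Start at x=79: 79 → 81 → 39 → 51 → 89 → 16 → 99 → … (one orbit).
π_124 has 8 disjoint cycles with lengths [28, 28, 28, 28, 28, 2, 2, 1] on {0,…,144}.
sign(π) = (−1)^{n − #cycles} = (−1)^{145−8} = (−1)^137 = -1.
The Jacobi symbol (124|145) = -1 (Zolotarev) agrees.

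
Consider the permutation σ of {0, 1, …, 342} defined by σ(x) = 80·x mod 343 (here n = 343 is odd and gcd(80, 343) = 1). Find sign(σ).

-1

Orbit of 324 under x↦80x: [324, 195, 165, 166, 246, 129, 30]… (length divides ord_343(80)).
π_80 has 16 disjoint cycles with lengths [42, 42, 42, 42, 42, 42, 42, 6, 6, 6, 6, 6, 6, 6, 6, 1] on {0,…,342}.
343 − 16 = 327 transpositions; sign(π) = (−1)^327 = -1.
Check: (80/343) = -1 by Zolotarev.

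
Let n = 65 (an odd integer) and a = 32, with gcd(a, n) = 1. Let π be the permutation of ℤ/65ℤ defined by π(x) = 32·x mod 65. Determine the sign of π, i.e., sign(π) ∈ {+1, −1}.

+1

Orbit of 49 under x↦32x: [49, 8, 61, 2, 64, 33, 16]… (length divides ord_65(32)).
The orbit structure of x ↦ 32x mod 65: 7 orbits of sizes [12, 12, 12, 12, 12, 4, 1].
7 cycles on 65: each ℓ→(−1)^(ℓ−1), product (−1)^58 = +1.
Zolotarev: (32|65) = +1, matching the cycle-count sign.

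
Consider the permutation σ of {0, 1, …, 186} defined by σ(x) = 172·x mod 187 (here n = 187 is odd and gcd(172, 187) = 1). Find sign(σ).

-1

Trace 38: π^k(38) = [38, 178, 135, 32, 81, 94, 86] for k=0..6.
π_172 has 8 disjoint cycles with lengths [40, 40, 40, 40, 10, 8, 8, 1] on {0,…,186}.
Σ(ℓ_i−1) = 187−8 = 179; sign = (−1)^179 = -1.
Via Zolotarev, sign(π_{172}) = (172|187) = -1.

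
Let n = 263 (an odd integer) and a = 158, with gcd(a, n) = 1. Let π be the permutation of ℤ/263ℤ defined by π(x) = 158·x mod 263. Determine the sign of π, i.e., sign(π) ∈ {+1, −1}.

-1

Trace 142: π^k(142) = [142, 81, 174, 140, 28, 216, 201] for k=0..6.
The orbit structure of x ↦ 158x mod 263: 2 orbits of sizes [262, 1].
263 − 2 = 261 transpositions; sign(π) = (−1)^261 = -1.
Check: (158/263) = -1 by Zolotarev.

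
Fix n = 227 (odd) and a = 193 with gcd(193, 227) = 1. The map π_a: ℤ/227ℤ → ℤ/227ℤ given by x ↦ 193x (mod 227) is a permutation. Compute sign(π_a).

Start at x=133: 133 → 18 → 69 → 151 → 87 → 220 → 11 → … (one orbit).
π_193 has 2 disjoint cycles with lengths [226, 1] on {0,…,226}.
With 2 cycles on 227 points, sign = (−1)^{227−2} = -1.

-1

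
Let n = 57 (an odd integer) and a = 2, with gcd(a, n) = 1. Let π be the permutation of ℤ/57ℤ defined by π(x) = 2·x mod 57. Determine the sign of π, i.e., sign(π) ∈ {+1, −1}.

Start at x=1: 1 → 2 → 4 → 8 → 16 → 32 → 7 → … (one orbit).
5 cycles of lengths [18, 18, 18, 2, 1].
Σ(ℓ_i−1) = 57−5 = 52; sign = (−1)^52 = +1.
(2|57)_J = +1 (Zolotarev's lemma cross-check).

+1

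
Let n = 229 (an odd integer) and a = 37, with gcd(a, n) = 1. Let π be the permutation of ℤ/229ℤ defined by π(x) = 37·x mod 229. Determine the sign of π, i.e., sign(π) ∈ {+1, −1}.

+1

Trace 9: π^k(9) = [9, 104, 184, 167, 225, 81, 20] for k=0..6.
5 cycles of lengths [57, 57, 57, 57, 1].
229 − 5 = 224 transpositions; sign(π) = (−1)^224 = +1.
(37|229)_J = +1 (Zolotarev's lemma cross-check).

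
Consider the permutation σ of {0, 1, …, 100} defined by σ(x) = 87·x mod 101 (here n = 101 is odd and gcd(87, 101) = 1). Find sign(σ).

+1

Trace 87: π^k(87) = [87, 95, 84, 36, 1] for k=0..4.
Cycle lengths of π_87 on ℤ/101ℤ: [5, 5, 5, 5, 5, 5, 5, 5, 5, 5, 5, 5, 5, 5, 5, 5, 5, 5, 5, 5, 1]; 21 cycles in total.
sign(π) = (−1)^{n − #cycles} = (−1)^{101−21} = (−1)^80 = +1.
Via Zolotarev, sign(π_{87}) = (87|101) = +1.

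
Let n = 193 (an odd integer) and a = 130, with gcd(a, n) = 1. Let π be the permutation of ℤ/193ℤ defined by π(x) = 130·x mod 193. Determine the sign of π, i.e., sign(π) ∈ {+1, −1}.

Start at x=192: 192 → 63 → 84 → 112 → 85 → 49 → 1 → … (one orbit).
Cycle lengths of π_130 on ℤ/193ℤ: [12, 12, 12, 12, 12, 12, 12, 12, 12, 12, 12, 12, 12, 12, 12, 12, 1]; 17 cycles in total.
193 − 17 = 176 transpositions; sign(π) = (−1)^176 = +1.
Zolotarev: (130|193) = +1, matching the cycle-count sign.

+1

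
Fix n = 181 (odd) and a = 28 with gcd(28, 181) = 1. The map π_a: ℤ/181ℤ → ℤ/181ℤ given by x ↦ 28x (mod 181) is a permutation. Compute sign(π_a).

Trace 30: π^k(30) = [30, 116, 171, 82, 124, 33, 19] for k=0..6.
Cycle type of π: 180 + 1; total 2 cycles.
n − c = 181 − 2 = 179; sign = (−1)^179 = -1.
Zolotarev: (28|181) = -1, matching the cycle-count sign.

-1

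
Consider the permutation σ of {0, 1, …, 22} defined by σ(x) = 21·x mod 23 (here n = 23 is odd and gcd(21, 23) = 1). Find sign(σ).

Trace 15: π^k(15) = [15, 16, 14, 18, 10, 3, 17] for k=0..6.
Decompose π into cycles: lengths [22, 1] (2 cycles, including the fixed point 0).
2 cycles on 23: each ℓ→(−1)^(ℓ−1), product (−1)^21 = -1.
Via Zolotarev, sign(π_{21}) = (21|23) = -1.

-1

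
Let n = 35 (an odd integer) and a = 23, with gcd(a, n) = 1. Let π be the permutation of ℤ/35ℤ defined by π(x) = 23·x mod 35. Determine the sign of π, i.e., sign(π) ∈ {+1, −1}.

-1

Start at x=4: 4 → 22 → 16 → 18 → 29 → 2 → 11 → … (one orbit).
The orbit structure of x ↦ 23x mod 35: 6 orbits of sizes [12, 12, 4, 3, 3, 1].
Σ(ℓ_i−1) = 35−6 = 29; sign = (−1)^29 = -1.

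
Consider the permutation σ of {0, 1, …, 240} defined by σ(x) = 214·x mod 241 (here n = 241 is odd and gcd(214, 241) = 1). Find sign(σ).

+1

Start at x=143: 143 → 236 → 135 → 211 → 87 → 61 → 40 → … (one orbit).
The orbit structure of x ↦ 214x mod 241: 7 orbits of sizes [40, 40, 40, 40, 40, 40, 1].
n − c = 241 − 7 = 234; sign = (−1)^234 = +1.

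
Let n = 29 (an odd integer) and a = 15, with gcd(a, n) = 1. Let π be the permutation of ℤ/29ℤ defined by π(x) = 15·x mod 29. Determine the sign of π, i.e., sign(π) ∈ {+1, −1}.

-1

Trace 1: π^k(1) = [1, 15, 22, 11, 20, 10, 5] for k=0..6.
2 cycles of lengths [28, 1].
With 2 cycles on 29 points, sign = (−1)^{29−2} = -1.
Check: (15/29) = -1 by Zolotarev.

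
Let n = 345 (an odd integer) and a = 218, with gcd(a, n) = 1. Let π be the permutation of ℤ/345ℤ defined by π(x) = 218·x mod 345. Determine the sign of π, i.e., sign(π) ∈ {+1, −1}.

Orbit of 259 under x↦218x: [259, 227, 151, 143, 124, 122, 31]… (length divides ord_345(218)).
Cycle lengths of π_218 on ℤ/345ℤ: [44, 44, 44, 44, 44, 44, 22, 22, 22, 4, 4, 4, 2, 1]; 14 cycles in total.
Σ(ℓ_i−1) = 345−14 = 331; sign = (−1)^331 = -1.
Check: (218/345) = -1 by Zolotarev.

-1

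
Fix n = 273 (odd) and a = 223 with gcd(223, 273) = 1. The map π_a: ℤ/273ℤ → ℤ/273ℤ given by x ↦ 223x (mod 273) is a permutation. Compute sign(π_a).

Trace 1: π^k(1) = [1, 223, 43, 34, 211, 97, 64] for k=0..6.
π_223 has 33 disjoint cycles with lengths [12, 12, 12, 12, 12, 12, 12, 12, 12, 12, 12, 12, 12, 12, 12, 12, 12, 12, 12, 12, 12, 2, 2, 2, 2, 2, 2, 2, 2, 2, 1, 1, 1] on {0,…,272}.
sign(π) = (−1)^{n − #cycles} = (−1)^{273−33} = (−1)^240 = +1.

+1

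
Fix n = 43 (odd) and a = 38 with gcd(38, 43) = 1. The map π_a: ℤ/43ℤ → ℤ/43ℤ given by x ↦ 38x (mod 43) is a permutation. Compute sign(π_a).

Trace 13: π^k(13) = [13, 21, 24, 9, 41, 10, 36] for k=0..6.
Cycle lengths of π_38 on ℤ/43ℤ: [21, 21, 1]; 3 cycles in total.
With 3 cycles on 43 points, sign = (−1)^{43−3} = +1.

+1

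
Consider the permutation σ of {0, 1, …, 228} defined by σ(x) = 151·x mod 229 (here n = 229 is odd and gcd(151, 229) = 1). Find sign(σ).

Orbit of 165 under x↦151x: [165, 183, 153, 203, 196, 55, 61]… (length divides ord_229(151)).
The orbit structure of x ↦ 151x mod 229: 5 orbits of sizes [57, 57, 57, 57, 1].
229 − 5 = 224 transpositions; sign(π) = (−1)^224 = +1.
(151|229)_J = +1 (Zolotarev's lemma cross-check).

+1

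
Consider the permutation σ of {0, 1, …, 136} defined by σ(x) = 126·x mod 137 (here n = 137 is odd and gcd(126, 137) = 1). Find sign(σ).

+1

Start at x=136: 136 → 11 → 16 → 98 → 18 → 76 → 123 → … (one orbit).
π_126 has 3 disjoint cycles with lengths [68, 68, 1] on {0,…,136}.
With 3 cycles on 137 points, sign = (−1)^{137−3} = +1.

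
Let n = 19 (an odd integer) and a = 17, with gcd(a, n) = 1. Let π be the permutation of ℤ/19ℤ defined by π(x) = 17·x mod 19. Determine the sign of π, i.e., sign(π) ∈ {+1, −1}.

+1

Start at x=7: 7 → 5 → 9 → 1 → 17 → 4 → 11 → … (one orbit).
Cycle lengths of π_17 on ℤ/19ℤ: [9, 9, 1]; 3 cycles in total.
sign(π) = (−1)^{n − #cycles} = (−1)^{19−3} = (−1)^16 = +1.
The Jacobi symbol (17|19) = +1 (Zolotarev) agrees.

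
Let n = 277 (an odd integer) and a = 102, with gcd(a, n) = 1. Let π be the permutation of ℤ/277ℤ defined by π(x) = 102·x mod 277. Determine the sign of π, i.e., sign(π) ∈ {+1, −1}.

+1

Orbit of 256 under x↦102x: [256, 74, 69, 113, 169, 64, 157]… (length divides ord_277(102)).
Decompose π into cycles: lengths [46, 46, 46, 46, 46, 46, 1] (7 cycles, including the fixed point 0).
sign(π) = (−1)^{n − #cycles} = (−1)^{277−7} = (−1)^270 = +1.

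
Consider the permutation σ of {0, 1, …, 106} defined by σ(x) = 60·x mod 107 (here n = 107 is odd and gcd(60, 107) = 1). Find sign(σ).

Trace 35: π^k(35) = [35, 67, 61, 22, 36, 20, 23] for k=0..6.
2 cycles of lengths [106, 1].
n − c = 107 − 2 = 105; sign = (−1)^105 = -1.
Via Zolotarev, sign(π_{60}) = (60|107) = -1.

-1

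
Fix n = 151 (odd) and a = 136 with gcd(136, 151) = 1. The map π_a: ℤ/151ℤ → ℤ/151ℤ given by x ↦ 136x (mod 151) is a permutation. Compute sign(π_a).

+1

Start at x=72: 72 → 128 → 43 → 110 → 11 → 137 → 59 → … (one orbit).
Decompose π into cycles: lengths [75, 75, 1] (3 cycles, including the fixed point 0).
sign(π) = (−1)^{n − #cycles} = (−1)^{151−3} = (−1)^148 = +1.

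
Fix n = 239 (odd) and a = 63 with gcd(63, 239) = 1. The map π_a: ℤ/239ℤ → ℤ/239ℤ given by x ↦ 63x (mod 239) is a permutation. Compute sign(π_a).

-1

Orbit of 186 under x↦63x: [186, 7, 202, 59, 132, 190, 20]… (length divides ord_239(63)).
Cycle type of π: 238 + 1; total 2 cycles.
239 − 2 = 237 transpositions; sign(π) = (−1)^237 = -1.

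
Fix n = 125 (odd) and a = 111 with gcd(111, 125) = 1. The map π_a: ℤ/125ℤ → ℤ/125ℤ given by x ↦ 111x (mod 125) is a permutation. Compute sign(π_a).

Orbit of 116 under x↦111x: [116, 1, 111, 71, 6, 41, 51]… (length divides ord_125(111)).
Cycle type of π: 25×4 + 5×4 + 1×5; total 13 cycles.
With 13 cycles on 125 points, sign = (−1)^{125−13} = +1.
(111|125)_J = +1 (Zolotarev's lemma cross-check).

+1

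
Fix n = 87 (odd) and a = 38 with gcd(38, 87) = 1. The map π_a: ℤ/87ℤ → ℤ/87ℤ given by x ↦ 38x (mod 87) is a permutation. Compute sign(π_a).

Start at x=49: 49 → 35 → 25 → 80 → 82 → 71 → 1 → … (one orbit).
8 cycles of lengths [14, 14, 14, 14, 14, 14, 2, 1].
Σ(ℓ_i−1) = 87−8 = 79; sign = (−1)^79 = -1.
Via Zolotarev, sign(π_{38}) = (38|87) = -1.

-1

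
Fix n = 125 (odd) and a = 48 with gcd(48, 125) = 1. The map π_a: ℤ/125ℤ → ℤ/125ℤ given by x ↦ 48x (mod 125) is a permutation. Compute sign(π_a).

-1

Start at x=114: 114 → 97 → 31 → 113 → 49 → 102 → 21 → … (one orbit).
Cycle lengths of π_48 on ℤ/125ℤ: [100, 20, 4, 1]; 4 cycles in total.
n − c = 125 − 4 = 121; sign = (−1)^121 = -1.
Via Zolotarev, sign(π_{48}) = (48|125) = -1.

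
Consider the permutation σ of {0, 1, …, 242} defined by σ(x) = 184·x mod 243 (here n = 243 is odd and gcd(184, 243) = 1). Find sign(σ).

Trace 127: π^k(127) = [127, 40, 70, 1, 184, 79, 199] for k=0..6.
Cycle type of π: 81×2 + 27×2 + 9×2 + 3×2 + 1×3; total 11 cycles.
243 − 11 = 232 transpositions; sign(π) = (−1)^232 = +1.
Via Zolotarev, sign(π_{184}) = (184|243) = +1.

+1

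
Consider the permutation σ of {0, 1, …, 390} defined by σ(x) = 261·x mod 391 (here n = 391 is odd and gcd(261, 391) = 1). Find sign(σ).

-1

Trace 358: π^k(358) = [358, 380, 257, 216, 72, 24, 8] for k=0..6.
π_261 has 6 disjoint cycles with lengths [176, 176, 16, 11, 11, 1] on {0,…,390}.
With 6 cycles on 391 points, sign = (−1)^{391−6} = -1.
(261|391)_J = -1 (Zolotarev's lemma cross-check).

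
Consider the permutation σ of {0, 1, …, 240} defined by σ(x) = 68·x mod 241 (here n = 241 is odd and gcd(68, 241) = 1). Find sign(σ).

-1

Orbit of 93 under x↦68x: [93, 58, 88, 200, 104, 83, 101]… (length divides ord_241(68)).
π_68 has 2 disjoint cycles with lengths [240, 1] on {0,…,240}.
241 − 2 = 239 transpositions; sign(π) = (−1)^239 = -1.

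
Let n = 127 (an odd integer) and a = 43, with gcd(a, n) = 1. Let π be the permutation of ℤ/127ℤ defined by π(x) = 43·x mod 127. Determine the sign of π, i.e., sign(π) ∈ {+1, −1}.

Start at x=100: 100 → 109 → 115 → 119 → 37 → 67 → 87 → … (one orbit).
The orbit structure of x ↦ 43x mod 127: 2 orbits of sizes [126, 1].
With 2 cycles on 127 points, sign = (−1)^{127−2} = -1.
Zolotarev: (43|127) = -1, matching the cycle-count sign.

-1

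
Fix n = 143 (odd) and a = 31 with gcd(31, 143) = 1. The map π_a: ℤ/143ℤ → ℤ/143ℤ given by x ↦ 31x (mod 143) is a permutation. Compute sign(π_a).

Trace 34: π^k(34) = [34, 53, 70, 25, 60, 1, 31] for k=0..6.
Cycle lengths of π_31 on ℤ/143ℤ: [20, 20, 20, 20, 20, 20, 5, 5, 4, 4, 4, 1]; 12 cycles in total.
sign(π) = (−1)^{n − #cycles} = (−1)^{143−12} = (−1)^131 = -1.

-1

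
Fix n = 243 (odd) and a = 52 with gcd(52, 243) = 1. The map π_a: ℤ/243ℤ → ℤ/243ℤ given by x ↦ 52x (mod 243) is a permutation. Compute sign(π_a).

+1

Trace 13: π^k(13) = [13, 190, 160, 58, 100, 97, 184] for k=0..6.
Decompose π into cycles: lengths [81, 81, 27, 27, 9, 9, 3, 3, 1, 1, 1] (11 cycles, including the fixed point 0).
sign(π) = (−1)^{n − #cycles} = (−1)^{243−11} = (−1)^232 = +1.
Check: (52/243) = +1 by Zolotarev.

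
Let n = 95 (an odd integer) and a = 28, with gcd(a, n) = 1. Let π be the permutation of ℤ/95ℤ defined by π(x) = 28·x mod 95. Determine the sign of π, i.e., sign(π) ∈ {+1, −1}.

Start at x=49: 49 → 42 → 36 → 58 → 9 → 62 → 26 → … (one orbit).
Decompose π into cycles: lengths [36, 36, 9, 9, 4, 1] (6 cycles, including the fixed point 0).
n − c = 95 − 6 = 89; sign = (−1)^89 = -1.
Via Zolotarev, sign(π_{28}) = (28|95) = -1.

-1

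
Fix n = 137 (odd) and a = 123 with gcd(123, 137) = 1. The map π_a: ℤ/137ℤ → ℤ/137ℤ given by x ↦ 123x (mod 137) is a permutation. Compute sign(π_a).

+1

Trace 88: π^k(88) = [88, 1, 123, 59, 133, 56, 38] for k=0..6.
Decompose π into cycles: lengths [17, 17, 17, 17, 17, 17, 17, 17, 1] (9 cycles, including the fixed point 0).
sign(π) = (−1)^{n − #cycles} = (−1)^{137−9} = (−1)^128 = +1.
Check: (123/137) = +1 by Zolotarev.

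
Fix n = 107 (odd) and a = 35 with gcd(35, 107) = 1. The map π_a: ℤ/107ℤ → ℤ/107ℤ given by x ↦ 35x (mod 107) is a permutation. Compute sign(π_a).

Trace 56: π^k(56) = [56, 34, 13, 27, 89, 12, 99] for k=0..6.
3 cycles of lengths [53, 53, 1].
sign(π) = (−1)^{n − #cycles} = (−1)^{107−3} = (−1)^104 = +1.
(35|107)_J = +1 (Zolotarev's lemma cross-check).

+1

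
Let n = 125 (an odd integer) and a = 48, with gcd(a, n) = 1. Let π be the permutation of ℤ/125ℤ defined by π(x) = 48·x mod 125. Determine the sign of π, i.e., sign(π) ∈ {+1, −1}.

Orbit of 101 under x↦48x: [101, 98, 79, 42, 16, 18, 114]… (length divides ord_125(48)).
4 cycles of lengths [100, 20, 4, 1].
sign(π) = (−1)^{n − #cycles} = (−1)^{125−4} = (−1)^121 = -1.

-1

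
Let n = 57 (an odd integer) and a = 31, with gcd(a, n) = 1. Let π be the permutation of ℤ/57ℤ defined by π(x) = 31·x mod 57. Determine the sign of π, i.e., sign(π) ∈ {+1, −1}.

Trace 37: π^k(37) = [37, 7, 46, 1, 31, 49] for k=0..5.
The orbit structure of x ↦ 31x mod 57: 12 orbits of sizes [6, 6, 6, 6, 6, 6, 6, 6, 6, 1, 1, 1].
57 − 12 = 45 transpositions; sign(π) = (−1)^45 = -1.

-1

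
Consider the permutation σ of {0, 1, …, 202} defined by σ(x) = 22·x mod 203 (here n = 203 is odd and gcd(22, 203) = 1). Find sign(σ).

+1

Start at x=71: 71 → 141 → 57 → 36 → 183 → 169 → 64 → … (one orbit).
Cycle lengths of π_22 on ℤ/203ℤ: [14, 14, 14, 14, 14, 14, 14, 14, 14, 14, 14, 14, 14, 14, 1, 1, 1, 1, 1, 1, 1]; 21 cycles in total.
With 21 cycles on 203 points, sign = (−1)^{203−21} = +1.
The Jacobi symbol (22|203) = +1 (Zolotarev) agrees.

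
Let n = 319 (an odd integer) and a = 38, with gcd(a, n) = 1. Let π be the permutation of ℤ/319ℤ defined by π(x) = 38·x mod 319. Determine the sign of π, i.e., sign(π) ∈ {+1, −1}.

Start at x=223: 223 → 180 → 141 → 254 → 82 → 245 → 59 → … (one orbit).
Cycle type of π: 70×4 + 14×2 + 5×2 + 1; total 9 cycles.
sign(π) = (−1)^{n − #cycles} = (−1)^{319−9} = (−1)^310 = +1.
Check: (38/319) = +1 by Zolotarev.

+1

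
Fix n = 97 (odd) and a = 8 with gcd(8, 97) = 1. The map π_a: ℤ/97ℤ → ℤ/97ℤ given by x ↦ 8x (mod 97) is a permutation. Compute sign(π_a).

Orbit of 18 under x↦8x: [18, 47, 85, 1, 8, 64, 27]… (length divides ord_97(8)).
The orbit structure of x ↦ 8x mod 97: 7 orbits of sizes [16, 16, 16, 16, 16, 16, 1].
7 cycles on 97: each ℓ→(−1)^(ℓ−1), product (−1)^90 = +1.
The Jacobi symbol (8|97) = +1 (Zolotarev) agrees.

+1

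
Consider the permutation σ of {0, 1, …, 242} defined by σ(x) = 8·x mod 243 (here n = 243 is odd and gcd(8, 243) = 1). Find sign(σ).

Orbit of 71 under x↦8x: [71, 82, 170, 145, 188, 46, 125]… (length divides ord_243(8)).
Cycle type of π: 54×3 + 18×3 + 6×3 + 2×4 + 1; total 14 cycles.
Σ(ℓ_i−1) = 243−14 = 229; sign = (−1)^229 = -1.

-1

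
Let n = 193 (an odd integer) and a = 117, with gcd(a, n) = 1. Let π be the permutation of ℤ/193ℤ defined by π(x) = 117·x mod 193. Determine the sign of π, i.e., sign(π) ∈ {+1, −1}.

-1

Start at x=89: 89 → 184 → 105 → 126 → 74 → 166 → 122 → … (one orbit).
4 cycles of lengths [64, 64, 64, 1].
n − c = 193 − 4 = 189; sign = (−1)^189 = -1.
Zolotarev: (117|193) = -1, matching the cycle-count sign.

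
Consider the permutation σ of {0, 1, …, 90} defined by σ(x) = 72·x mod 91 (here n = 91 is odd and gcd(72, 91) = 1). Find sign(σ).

-1

Trace 30: π^k(30) = [30, 67, 1, 72, 88, 57, 9] for k=0..6.
Cycle lengths of π_72 on ℤ/91ℤ: [12, 12, 12, 12, 12, 12, 12, 3, 3, 1]; 10 cycles in total.
91 − 10 = 81 transpositions; sign(π) = (−1)^81 = -1.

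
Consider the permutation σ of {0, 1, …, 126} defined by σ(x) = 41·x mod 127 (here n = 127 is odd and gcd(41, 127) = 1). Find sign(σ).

Trace 34: π^k(34) = [34, 124, 4, 37, 120, 94, 44] for k=0..6.
The orbit structure of x ↦ 41x mod 127: 3 orbits of sizes [63, 63, 1].
sign(π) = (−1)^{n − #cycles} = (−1)^{127−3} = (−1)^124 = +1.
Check: (41/127) = +1 by Zolotarev.

+1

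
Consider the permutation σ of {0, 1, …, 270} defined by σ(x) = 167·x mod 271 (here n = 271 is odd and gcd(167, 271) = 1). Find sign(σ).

+1

Trace 106: π^k(106) = [106, 87, 166, 80, 81, 248, 224] for k=0..6.
7 cycles of lengths [45, 45, 45, 45, 45, 45, 1].
With 7 cycles on 271 points, sign = (−1)^{271−7} = +1.
Zolotarev: (167|271) = +1, matching the cycle-count sign.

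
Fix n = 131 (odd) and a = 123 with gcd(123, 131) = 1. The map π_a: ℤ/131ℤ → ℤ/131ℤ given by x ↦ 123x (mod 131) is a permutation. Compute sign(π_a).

+1

Orbit of 53 under x↦123x: [53, 100, 117, 112, 21, 94, 34]… (length divides ord_131(123)).
π_123 has 3 disjoint cycles with lengths [65, 65, 1] on {0,…,130}.
sign(π) = (−1)^{n − #cycles} = (−1)^{131−3} = (−1)^128 = +1.
Via Zolotarev, sign(π_{123}) = (123|131) = +1.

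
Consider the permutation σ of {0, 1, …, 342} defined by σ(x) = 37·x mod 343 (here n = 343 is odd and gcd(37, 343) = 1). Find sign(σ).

+1

Trace 270: π^k(270) = [270, 43, 219, 214, 29, 44, 256] for k=0..6.
π_37 has 7 disjoint cycles with lengths [147, 147, 21, 21, 3, 3, 1] on {0,…,342}.
n − c = 343 − 7 = 336; sign = (−1)^336 = +1.
Via Zolotarev, sign(π_{37}) = (37|343) = +1.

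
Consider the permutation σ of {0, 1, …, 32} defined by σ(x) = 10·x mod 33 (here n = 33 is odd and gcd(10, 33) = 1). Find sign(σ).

-1

Start at x=1: 1 → 10 → 1 (one orbit).
π_10 has 18 disjoint cycles with lengths [2, 2, 2, 2, 2, 2, 2, 2, 2, 2, 2, 2, 2, 2, 2, 1, 1, 1] on {0,…,32}.
sign(π) = (−1)^{n − #cycles} = (−1)^{33−18} = (−1)^15 = -1.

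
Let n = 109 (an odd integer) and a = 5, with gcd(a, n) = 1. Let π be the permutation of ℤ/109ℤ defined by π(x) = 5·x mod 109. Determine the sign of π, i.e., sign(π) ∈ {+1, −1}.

+1

Orbit of 45 under x↦5x: [45, 7, 35, 66, 3, 15, 75]… (length divides ord_109(5)).
Cycle lengths of π_5 on ℤ/109ℤ: [27, 27, 27, 27, 1]; 5 cycles in total.
n − c = 109 − 5 = 104; sign = (−1)^104 = +1.
Check: (5/109) = +1 by Zolotarev.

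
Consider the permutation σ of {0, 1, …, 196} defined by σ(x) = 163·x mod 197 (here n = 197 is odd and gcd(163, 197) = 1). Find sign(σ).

+1

Trace 158: π^k(158) = [158, 144, 29, 196, 34, 26, 101] for k=0..6.
Decompose π into cycles: lengths [98, 98, 1] (3 cycles, including the fixed point 0).
sign(π) = (−1)^{n − #cycles} = (−1)^{197−3} = (−1)^194 = +1.
The Jacobi symbol (163|197) = +1 (Zolotarev) agrees.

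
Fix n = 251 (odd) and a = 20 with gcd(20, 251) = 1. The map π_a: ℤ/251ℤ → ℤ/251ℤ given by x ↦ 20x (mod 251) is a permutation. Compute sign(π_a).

+1

Trace 219: π^k(219) = [219, 113, 1, 20, 149] for k=0..4.
Cycle type of π: 5×50 + 1; total 51 cycles.
n − c = 251 − 51 = 200; sign = (−1)^200 = +1.
(20|251)_J = +1 (Zolotarev's lemma cross-check).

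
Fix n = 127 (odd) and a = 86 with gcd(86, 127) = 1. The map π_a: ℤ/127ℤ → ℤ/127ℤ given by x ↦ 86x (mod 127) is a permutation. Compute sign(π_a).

-1

Start at x=79: 79 → 63 → 84 → 112 → 107 → 58 → 35 → … (one orbit).
Cycle lengths of π_86 on ℤ/127ℤ: [126, 1]; 2 cycles in total.
127 − 2 = 125 transpositions; sign(π) = (−1)^125 = -1.
The Jacobi symbol (86|127) = -1 (Zolotarev) agrees.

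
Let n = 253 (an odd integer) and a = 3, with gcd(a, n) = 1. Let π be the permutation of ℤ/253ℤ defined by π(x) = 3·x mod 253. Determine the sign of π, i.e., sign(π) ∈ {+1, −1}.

+1

Trace 192: π^k(192) = [192, 70, 210, 124, 119, 104, 59] for k=0..6.
Cycle type of π: 55×4 + 11×2 + 5×2 + 1; total 9 cycles.
With 9 cycles on 253 points, sign = (−1)^{253−9} = +1.
Zolotarev: (3|253) = +1, matching the cycle-count sign.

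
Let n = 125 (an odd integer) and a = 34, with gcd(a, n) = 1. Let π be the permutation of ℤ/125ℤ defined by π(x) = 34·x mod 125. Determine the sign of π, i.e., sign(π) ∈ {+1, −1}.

Orbit of 84 under x↦34x: [84, 106, 104, 36, 99, 116, 69]… (length divides ord_125(34)).
Cycle type of π: 50×2 + 10×2 + 2×2 + 1; total 7 cycles.
With 7 cycles on 125 points, sign = (−1)^{125−7} = +1.

+1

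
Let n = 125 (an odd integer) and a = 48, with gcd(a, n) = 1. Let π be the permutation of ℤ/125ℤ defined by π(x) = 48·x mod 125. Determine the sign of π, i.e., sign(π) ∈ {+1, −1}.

Trace 68: π^k(68) = [68, 14, 47, 6, 38, 74, 52] for k=0..6.
Decompose π into cycles: lengths [100, 20, 4, 1] (4 cycles, including the fixed point 0).
n − c = 125 − 4 = 121; sign = (−1)^121 = -1.

-1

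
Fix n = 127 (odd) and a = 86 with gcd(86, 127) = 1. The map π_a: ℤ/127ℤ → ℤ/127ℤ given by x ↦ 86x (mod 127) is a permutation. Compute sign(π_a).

-1

Orbit of 123 under x↦86x: [123, 37, 7, 94, 83, 26, 77]… (length divides ord_127(86)).
Decompose π into cycles: lengths [126, 1] (2 cycles, including the fixed point 0).
127 − 2 = 125 transpositions; sign(π) = (−1)^125 = -1.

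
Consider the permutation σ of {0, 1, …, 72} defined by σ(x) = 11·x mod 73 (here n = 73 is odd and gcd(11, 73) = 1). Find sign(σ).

Trace 68: π^k(68) = [68, 18, 52, 61, 14, 8, 15] for k=0..6.
Cycle type of π: 72 + 1; total 2 cycles.
sign(π) = (−1)^{n − #cycles} = (−1)^{73−2} = (−1)^71 = -1.
(11|73)_J = -1 (Zolotarev's lemma cross-check).

-1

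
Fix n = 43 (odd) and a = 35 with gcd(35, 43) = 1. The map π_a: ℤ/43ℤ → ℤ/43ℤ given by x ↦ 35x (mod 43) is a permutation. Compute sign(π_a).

Start at x=11: 11 → 41 → 16 → 1 → 35 → 21 → 4 → 11 (one orbit).
7 cycles of lengths [7, 7, 7, 7, 7, 7, 1].
43 − 7 = 36 transpositions; sign(π) = (−1)^36 = +1.
Via Zolotarev, sign(π_{35}) = (35|43) = +1.

+1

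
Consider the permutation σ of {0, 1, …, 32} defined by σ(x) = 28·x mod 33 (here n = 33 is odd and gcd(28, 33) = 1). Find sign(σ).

Orbit of 25 under x↦28x: [25, 7, 31, 10, 16, 19, 4]… (length divides ord_33(28)).
The orbit structure of x ↦ 28x mod 33: 6 orbits of sizes [10, 10, 10, 1, 1, 1].
Σ(ℓ_i−1) = 33−6 = 27; sign = (−1)^27 = -1.

-1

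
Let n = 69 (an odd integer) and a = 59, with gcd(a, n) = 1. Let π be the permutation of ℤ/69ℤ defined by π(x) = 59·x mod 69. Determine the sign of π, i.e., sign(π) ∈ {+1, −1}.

-1

Start at x=58: 58 → 41 → 4 → 29 → 55 → 2 → 49 → … (one orbit).
Cycle type of π: 22×2 + 11×2 + 2 + 1; total 6 cycles.
69 − 6 = 63 transpositions; sign(π) = (−1)^63 = -1.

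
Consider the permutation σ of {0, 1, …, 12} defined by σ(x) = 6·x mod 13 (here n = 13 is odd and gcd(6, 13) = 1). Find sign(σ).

Start at x=2: 2 → 12 → 7 → 3 → 5 → 4 → 11 → … (one orbit).
Cycle lengths of π_6 on ℤ/13ℤ: [12, 1]; 2 cycles in total.
sign(π) = (−1)^{n − #cycles} = (−1)^{13−2} = (−1)^11 = -1.

-1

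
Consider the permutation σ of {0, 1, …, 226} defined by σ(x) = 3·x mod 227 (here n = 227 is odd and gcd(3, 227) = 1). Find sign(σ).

+1

Trace 176: π^k(176) = [176, 74, 222, 212, 182, 92, 49] for k=0..6.
The orbit structure of x ↦ 3x mod 227: 3 orbits of sizes [113, 113, 1].
sign(π) = (−1)^{n − #cycles} = (−1)^{227−3} = (−1)^224 = +1.
(3|227)_J = +1 (Zolotarev's lemma cross-check).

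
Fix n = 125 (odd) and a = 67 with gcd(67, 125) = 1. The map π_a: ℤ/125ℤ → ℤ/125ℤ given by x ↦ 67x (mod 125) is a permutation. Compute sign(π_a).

-1

Orbit of 94 under x↦67x: [94, 48, 91, 97, 124, 58, 11]… (length divides ord_125(67)).
π_67 has 4 disjoint cycles with lengths [100, 20, 4, 1] on {0,…,124}.
n − c = 125 − 4 = 121; sign = (−1)^121 = -1.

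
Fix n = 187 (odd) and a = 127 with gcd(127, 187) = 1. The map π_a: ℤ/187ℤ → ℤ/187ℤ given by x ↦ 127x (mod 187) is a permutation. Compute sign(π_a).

-1

Trace 81: π^k(81) = [81, 2, 67, 94, 157, 117, 86] for k=0..6.
The orbit structure of x ↦ 127x mod 187: 8 orbits of sizes [40, 40, 40, 40, 10, 8, 8, 1].
187 − 8 = 179 transpositions; sign(π) = (−1)^179 = -1.
Check: (127/187) = -1 by Zolotarev.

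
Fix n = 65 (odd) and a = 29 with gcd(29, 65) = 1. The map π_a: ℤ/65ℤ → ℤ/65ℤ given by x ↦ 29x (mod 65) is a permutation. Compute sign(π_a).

Start at x=16: 16 → 9 → 1 → 29 → 61 → 14 → 16 (one orbit).
Cycle type of π: 6×8 + 3×4 + 2×2 + 1; total 15 cycles.
15 cycles on 65: each ℓ→(−1)^(ℓ−1), product (−1)^50 = +1.
Check: (29/65) = +1 by Zolotarev.

+1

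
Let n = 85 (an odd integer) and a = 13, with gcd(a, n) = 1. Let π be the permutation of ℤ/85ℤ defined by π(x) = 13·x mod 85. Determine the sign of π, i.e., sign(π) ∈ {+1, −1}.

Start at x=13: 13 → 84 → 72 → 1 → 13 (one orbit).
22 cycles of lengths [4, 4, 4, 4, 4, 4, 4, 4, 4, 4, 4, 4, 4, 4, 4, 4, 4, 4, 4, 4, 4, 1].
22 cycles on 85: each ℓ→(−1)^(ℓ−1), product (−1)^63 = -1.

-1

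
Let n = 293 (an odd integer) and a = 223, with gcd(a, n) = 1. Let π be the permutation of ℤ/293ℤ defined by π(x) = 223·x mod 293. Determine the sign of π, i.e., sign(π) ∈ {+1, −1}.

-1

Trace 163: π^k(163) = [163, 17, 275, 88, 286, 197, 274] for k=0..6.
The orbit structure of x ↦ 223x mod 293: 2 orbits of sizes [292, 1].
293 − 2 = 291 transpositions; sign(π) = (−1)^291 = -1.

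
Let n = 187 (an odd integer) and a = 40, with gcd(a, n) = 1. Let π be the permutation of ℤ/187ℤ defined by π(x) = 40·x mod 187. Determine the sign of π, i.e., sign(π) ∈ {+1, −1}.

Orbit of 73 under x↦40x: [73, 115, 112, 179, 54, 103, 6]… (length divides ord_187(40)).
Cycle type of π: 80×2 + 16 + 10 + 1; total 5 cycles.
Σ(ℓ_i−1) = 187−5 = 182; sign = (−1)^182 = +1.
Via Zolotarev, sign(π_{40}) = (40|187) = +1.

+1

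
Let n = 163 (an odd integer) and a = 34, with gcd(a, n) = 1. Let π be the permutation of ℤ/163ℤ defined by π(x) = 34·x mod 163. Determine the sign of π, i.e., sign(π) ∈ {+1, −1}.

+1

Start at x=49: 49 → 36 → 83 → 51 → 104 → 113 → 93 → … (one orbit).
Cycle type of π: 81×2 + 1; total 3 cycles.
n − c = 163 − 3 = 160; sign = (−1)^160 = +1.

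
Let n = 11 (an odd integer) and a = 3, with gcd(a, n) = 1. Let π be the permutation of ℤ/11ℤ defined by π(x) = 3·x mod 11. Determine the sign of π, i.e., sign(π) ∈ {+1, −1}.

Orbit of 3 under x↦3x: [3, 9, 5, 4, 1]… (length divides ord_11(3)).
The orbit structure of x ↦ 3x mod 11: 3 orbits of sizes [5, 5, 1].
11 − 3 = 8 transpositions; sign(π) = (−1)^8 = +1.

+1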